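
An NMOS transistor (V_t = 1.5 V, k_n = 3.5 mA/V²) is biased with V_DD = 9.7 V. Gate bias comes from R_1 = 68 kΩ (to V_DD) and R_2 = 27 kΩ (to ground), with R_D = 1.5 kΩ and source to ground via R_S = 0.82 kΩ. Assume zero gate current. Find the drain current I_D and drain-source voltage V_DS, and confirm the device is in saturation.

I_D ≈ 0.74 mA, V_DS ≈ 8 V

V_G = V_DD·R_2/(R_1+R_2) = 9.7×27/95 = 2.76 V.
Assume saturation: I_D = (k_n/2)(V_GS − V_t)² with V_GS = V_G − I_D·R_S = 2.76 − 0.82·I_D.
Substituting gives 1.18·I_D² − 4.61·I_D + 2.76 = 0, with roots I_D = 0.74 or 3.18 mA.
The root I_D = 3.18 mA gives V_GS = 0.153 V ≤ V_t, so take I_D = 0.74 mA.
Then V_GS = 2.15 V and V_DS = V_DD − I_D(R_D+R_S) = 9.7 − 0.74×2.32 = 7.98 V.
Saturation requires V_DS ≥ V_GS − V_t = 0.65 V; 7.98 ≥ 0.65 ✓.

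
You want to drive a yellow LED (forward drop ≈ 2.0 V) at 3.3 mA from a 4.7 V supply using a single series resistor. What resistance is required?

The resistor drops V_S − V_D = 4.7 − 2.0 = 2.7 V at 3.3 mA.
R = 2.7 V / 3.3 mA = 0.818 kΩ.

R ≈ 0.82 kΩ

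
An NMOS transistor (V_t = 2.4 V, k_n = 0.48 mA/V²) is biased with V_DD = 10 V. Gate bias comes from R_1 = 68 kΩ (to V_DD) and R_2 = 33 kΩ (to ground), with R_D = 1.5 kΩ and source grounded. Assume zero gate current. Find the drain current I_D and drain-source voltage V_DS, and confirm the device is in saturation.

I_D ≈ 0.18 mA, V_DS ≈ 9.7 V

V_G = V_DD·R_2/(R_1+R_2) = 10×33/101 = 3.27 V. With the source grounded, V_GS = V_G = 3.27 V.
Assume saturation: I_D = (k_n/2)(V_GS − V_t)² = (0.48/2)×(3.27 − 2.4)² = 0.24×0.867² = 0.181 mA.
V_DS = V_DD − I_D·R_D = 10 − 0.181×1.5 = 9.73 V.
Saturation requires V_DS ≥ V_GS − V_t = 0.867 V; 9.73 ≥ 0.867 ✓.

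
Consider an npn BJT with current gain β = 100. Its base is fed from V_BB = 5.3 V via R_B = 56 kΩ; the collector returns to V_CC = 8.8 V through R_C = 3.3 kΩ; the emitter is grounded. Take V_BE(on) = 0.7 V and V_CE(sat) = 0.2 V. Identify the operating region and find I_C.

saturation; I_C ≈ 2.6 mA

Assume active: I_B = (5.3 − 0.7)/56 = 0.0821 mA, giving I_C = β·I_B = 8.21 mA.
But then V_CE = 8.8 − 8.21×3.3 = -18.3 V < V_CE(sat) = 0.2 V — impossible in the active region.
So the transistor is saturated. With V_CE = 0.2 V, I_C = (V_CC − 0.2)/R_C = 8.6/3.3 = 2.61 mA.
Check: β·I_B = 8.21 mA > I_C = 2.61 mA, confirming saturation.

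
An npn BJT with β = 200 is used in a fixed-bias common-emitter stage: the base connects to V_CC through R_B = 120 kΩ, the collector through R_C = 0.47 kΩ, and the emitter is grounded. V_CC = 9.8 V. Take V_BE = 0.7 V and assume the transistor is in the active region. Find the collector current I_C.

I_C ≈ 15 mA

Base loop: V_CC = I_B·R_B + V_BE, so I_B = (9.8 − 0.7)/120 kΩ = 0.0758 mA.
In the active region I_C = β·I_B = 200 × 0.0758 = 15.2 mA.
Collector loop: V_CE = V_CC − I_C·R_C = 9.8 − 15.2×0.47 = 2.67 V.
Since V_CE = 2.67 V > V_CE(sat) ≈ 0.2 V, the transistor is in the active region as assumed.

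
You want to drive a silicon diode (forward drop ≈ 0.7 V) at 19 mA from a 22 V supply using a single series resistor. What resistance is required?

R ≈ 1.1 kΩ

The resistor drops V_S − V_D = 22 − 0.7 = 21.3 V at 19 mA.
R = 21.3 V / 19 mA = 1.12 kΩ.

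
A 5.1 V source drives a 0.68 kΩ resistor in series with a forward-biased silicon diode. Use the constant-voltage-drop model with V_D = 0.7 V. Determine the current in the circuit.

I ≈ 6.5 mA

KVL around the loop: 5.1 = V_D + I·R = 0.7 + I × 0.68 kΩ.
So I = (5.1 − 0.7) / 0.68 kΩ = 4.4 / 0.68 = 6.47 mA.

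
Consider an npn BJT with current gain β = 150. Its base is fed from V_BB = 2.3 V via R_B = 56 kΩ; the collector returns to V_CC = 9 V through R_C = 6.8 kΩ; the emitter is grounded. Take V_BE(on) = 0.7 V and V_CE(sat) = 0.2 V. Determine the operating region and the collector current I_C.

Assume active: I_B = (2.3 − 0.7)/56 = 0.0286 mA, giving I_C = β·I_B = 4.29 mA.
But then V_CE = 9 − 4.29×6.8 = -20.1 V < V_CE(sat) = 0.2 V — impossible in the active region.
So the transistor is saturated. With V_CE = 0.2 V, I_C = (V_CC − 0.2)/R_C = 8.8/6.8 = 1.29 mA.
Check: β·I_B = 4.29 mA > I_C = 1.29 mA, confirming saturation.

saturation; I_C ≈ 1.3 mA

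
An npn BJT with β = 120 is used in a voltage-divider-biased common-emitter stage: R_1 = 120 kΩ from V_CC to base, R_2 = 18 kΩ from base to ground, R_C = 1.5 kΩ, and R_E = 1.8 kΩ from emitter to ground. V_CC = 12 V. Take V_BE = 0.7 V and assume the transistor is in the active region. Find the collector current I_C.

Thevenize the base divider: V_Th = V_CC·R_2/(R_1+R_2) = 12×18/138 = 1.57 V, R_Th = R_1‖R_2 = 15.7 kΩ.
Base-emitter loop: V_Th = I_B·R_Th + V_BE + (β+1)I_B·R_E, so I_B = (1.57 − 0.7) / (15.7 + 121×1.8) = 0.00371 mA.
I_C = β·I_B = 120×0.00371 = 0.445 mA, and I_E = (β+1)I_B = 0.448 mA.
V_CE = V_CC − I_C·R_C − I_E·R_E = 12 − 0.445×1.5 − 0.448×1.8 = 10.5 V.
V_CE = 10.5 V > 0.2 V confirms active-region operation.

I_C ≈ 0.44 mA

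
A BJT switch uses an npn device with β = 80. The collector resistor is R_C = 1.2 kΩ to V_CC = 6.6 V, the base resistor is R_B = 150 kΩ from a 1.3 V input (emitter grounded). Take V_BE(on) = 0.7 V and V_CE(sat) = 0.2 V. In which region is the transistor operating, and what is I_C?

active; I_C ≈ 0.32 mA

Assume active. Base-emitter loop: I_B = (V_BB − V_BE)/R_B = (1.3 − 0.7)/150 = 0.004 mA.
I_C = β·I_B = 80×0.004 = 0.32 mA.
V_CE = V_CC − I_C·R_C = 6.6 − 0.32×1.2 = 6.22 V > V_CE(sat), so the active-region assumption holds.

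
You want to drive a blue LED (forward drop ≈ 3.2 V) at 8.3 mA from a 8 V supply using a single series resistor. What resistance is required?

The resistor drops V_S − V_D = 8 − 3.2 = 4.8 V at 8.3 mA.
R = 4.8 V / 8.3 mA = 0.578 kΩ.

R ≈ 0.58 kΩ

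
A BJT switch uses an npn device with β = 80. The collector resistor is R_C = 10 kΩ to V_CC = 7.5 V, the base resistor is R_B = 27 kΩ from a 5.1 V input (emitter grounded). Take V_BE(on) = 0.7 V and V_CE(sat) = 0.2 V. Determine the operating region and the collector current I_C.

saturation; I_C ≈ 0.73 mA

Assume active: I_B = (5.1 − 0.7)/27 = 0.163 mA, giving I_C = β·I_B = 13 mA.
But then V_CE = 7.5 − 13×10 = -123 V < V_CE(sat) = 0.2 V — impossible in the active region.
So the transistor is saturated. With V_CE = 0.2 V, I_C = (V_CC − 0.2)/R_C = 7.3/10 = 0.73 mA.
Check: β·I_B = 13 mA > I_C = 0.73 mA, confirming saturation.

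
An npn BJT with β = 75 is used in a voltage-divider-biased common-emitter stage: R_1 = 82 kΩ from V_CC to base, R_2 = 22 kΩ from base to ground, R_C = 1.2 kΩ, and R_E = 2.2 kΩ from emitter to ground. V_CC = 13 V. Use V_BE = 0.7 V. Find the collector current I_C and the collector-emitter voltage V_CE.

Thevenize the base divider: V_Th = V_CC·R_2/(R_1+R_2) = 13×22/104 = 2.75 V, R_Th = R_1‖R_2 = 17.3 kΩ.
Base-emitter loop: V_Th = I_B·R_Th + V_BE + (β+1)I_B·R_E, so I_B = (2.75 − 0.7) / (17.3 + 76×2.2) = 0.0111 mA.
I_C = β·I_B = 75×0.0111 = 0.833 mA, and I_E = (β+1)I_B = 0.844 mA.
V_CE = V_CC − I_C·R_C − I_E·R_E = 13 − 0.833×1.2 − 0.844×2.2 = 10.1 V.
V_CE = 10.1 V > 0.2 V confirms active-region operation.

I_C ≈ 0.83 mA, V_CE ≈ 10 V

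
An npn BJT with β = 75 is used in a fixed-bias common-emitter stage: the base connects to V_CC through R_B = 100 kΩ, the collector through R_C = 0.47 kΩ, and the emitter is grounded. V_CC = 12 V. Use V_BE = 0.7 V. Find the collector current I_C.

Base loop: V_CC = I_B·R_B + V_BE, so I_B = (12 − 0.7)/100 kΩ = 0.113 mA.
In the active region I_C = β·I_B = 75 × 0.113 = 8.47 mA.
Collector loop: V_CE = V_CC − I_C·R_C = 12 − 8.47×0.47 = 8.02 V.
Since V_CE = 8.02 V > V_CE(sat) ≈ 0.2 V, the transistor is in the active region as assumed.

I_C ≈ 8.5 mA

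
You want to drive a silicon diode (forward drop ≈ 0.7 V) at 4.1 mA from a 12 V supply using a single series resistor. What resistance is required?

R ≈ 2.8 kΩ

The resistor drops V_S − V_D = 12 − 0.7 = 11.3 V at 4.1 mA.
R = 11.3 V / 4.1 mA = 2.76 kΩ.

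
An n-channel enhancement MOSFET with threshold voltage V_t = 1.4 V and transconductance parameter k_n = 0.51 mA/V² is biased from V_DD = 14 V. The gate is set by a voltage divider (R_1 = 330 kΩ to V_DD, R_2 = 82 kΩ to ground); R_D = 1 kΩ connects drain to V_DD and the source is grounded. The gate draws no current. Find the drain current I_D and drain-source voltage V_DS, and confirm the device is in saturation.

I_D ≈ 0.49 mA, V_DS ≈ 14 V

V_G = V_DD·R_2/(R_1+R_2) = 14×82/412 = 2.79 V. With the source grounded, V_GS = V_G = 2.79 V.
Assume saturation: I_D = (k_n/2)(V_GS − V_t)² = (0.51/2)×(2.79 − 1.4)² = 0.255×1.39² = 0.49 mA.
V_DS = V_DD − I_D·R_D = 14 − 0.49×1 = 13.5 V.
Saturation requires V_DS ≥ V_GS − V_t = 1.39 V; 13.5 ≥ 1.39 ✓.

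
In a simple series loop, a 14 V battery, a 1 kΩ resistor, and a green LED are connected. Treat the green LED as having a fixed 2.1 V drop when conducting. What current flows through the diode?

I ≈ 12 mA

KVL around the loop: 14 = V_D + I·R = 2.1 + I × 1 kΩ.
So I = (14 − 2.1) / 1 kΩ = 11.9 / 1 = 11.9 mA.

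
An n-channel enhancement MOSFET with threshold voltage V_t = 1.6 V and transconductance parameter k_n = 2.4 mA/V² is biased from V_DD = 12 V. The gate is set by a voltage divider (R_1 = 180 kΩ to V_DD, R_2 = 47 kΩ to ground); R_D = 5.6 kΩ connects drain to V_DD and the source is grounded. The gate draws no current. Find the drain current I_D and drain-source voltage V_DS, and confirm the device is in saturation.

I_D ≈ 0.94 mA, V_DS ≈ 6.7 V

V_G = V_DD·R_2/(R_1+R_2) = 12×47/227 = 2.48 V. With the source grounded, V_GS = V_G = 2.48 V.
Assume saturation: I_D = (k_n/2)(V_GS − V_t)² = (2.4/2)×(2.48 − 1.6)² = 1.2×0.885² = 0.939 mA.
V_DS = V_DD − I_D·R_D = 12 − 0.939×5.6 = 6.74 V.
Saturation requires V_DS ≥ V_GS − V_t = 0.885 V; 6.74 ≥ 0.885 ✓.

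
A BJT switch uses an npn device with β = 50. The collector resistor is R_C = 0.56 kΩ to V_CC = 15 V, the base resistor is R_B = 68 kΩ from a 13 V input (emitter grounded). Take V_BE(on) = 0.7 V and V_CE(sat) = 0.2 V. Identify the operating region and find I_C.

active; I_C ≈ 9 mA

Assume active. Base-emitter loop: I_B = (V_BB − V_BE)/R_B = (13 − 0.7)/68 = 0.181 mA.
I_C = β·I_B = 50×0.181 = 9.04 mA.
V_CE = V_CC − I_C·R_C = 15 − 9.04×0.56 = 9.94 V > V_CE(sat), so the active-region assumption holds.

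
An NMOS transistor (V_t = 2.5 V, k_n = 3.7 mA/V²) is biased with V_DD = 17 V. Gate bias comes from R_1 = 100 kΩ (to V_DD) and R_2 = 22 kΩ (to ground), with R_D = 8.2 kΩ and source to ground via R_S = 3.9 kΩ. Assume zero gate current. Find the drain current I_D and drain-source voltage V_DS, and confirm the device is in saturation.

V_G = V_DD·R_2/(R_1+R_2) = 17×22/122 = 3.07 V.
Assume saturation: I_D = (k_n/2)(V_GS − V_t)² with V_GS = V_G − I_D·R_S = 3.07 − 3.9·I_D.
Substituting gives 28.1·I_D² − 9.16·I_D + 0.592 = 0, with roots I_D = 0.0888 or 0.237 mA.
The root I_D = 0.237 mA gives V_GS = 2.14 V ≤ V_t, so take I_D = 0.0888 mA.
Then V_GS = 2.72 V and V_DS = V_DD − I_D(R_D+R_S) = 17 − 0.0888×12.1 = 15.9 V.
Saturation requires V_DS ≥ V_GS − V_t = 0.219 V; 15.9 ≥ 0.219 ✓.

I_D ≈ 0.089 mA, V_DS ≈ 16 V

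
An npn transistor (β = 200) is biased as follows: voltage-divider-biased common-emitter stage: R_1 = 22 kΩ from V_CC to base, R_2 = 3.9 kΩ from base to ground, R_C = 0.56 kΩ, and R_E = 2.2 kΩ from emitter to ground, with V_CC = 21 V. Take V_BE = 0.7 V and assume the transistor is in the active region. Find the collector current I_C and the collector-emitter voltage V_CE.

Thevenize the base divider: V_Th = V_CC·R_2/(R_1+R_2) = 21×3.9/25.9 = 3.16 V, R_Th = R_1‖R_2 = 3.31 kΩ.
Base-emitter loop: V_Th = I_B·R_Th + V_BE + (β+1)I_B·R_E, so I_B = (3.16 − 0.7) / (3.31 + 201×2.2) = 0.00553 mA.
I_C = β·I_B = 200×0.00553 = 1.11 mA, and I_E = (β+1)I_B = 1.11 mA.
V_CE = V_CC − I_C·R_C − I_E·R_E = 21 − 1.11×0.56 − 1.11×2.2 = 17.9 V.
V_CE = 17.9 V > 0.2 V confirms active-region operation.

I_C ≈ 1.1 mA, V_CE ≈ 18 V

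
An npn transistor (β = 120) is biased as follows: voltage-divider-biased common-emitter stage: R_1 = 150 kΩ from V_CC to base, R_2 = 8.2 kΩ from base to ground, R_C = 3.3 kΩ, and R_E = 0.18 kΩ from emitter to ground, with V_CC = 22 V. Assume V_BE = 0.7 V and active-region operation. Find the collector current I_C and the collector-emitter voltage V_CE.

Thevenize the base divider: V_Th = V_CC·R_2/(R_1+R_2) = 22×8.2/158 = 1.14 V, R_Th = R_1‖R_2 = 7.77 kΩ.
Base-emitter loop: V_Th = I_B·R_Th + V_BE + (β+1)I_B·R_E, so I_B = (1.14 − 0.7) / (7.77 + 121×0.18) = 0.0149 mA.
I_C = β·I_B = 120×0.0149 = 1.79 mA, and I_E = (β+1)I_B = 1.8 mA.
V_CE = V_CC − I_C·R_C − I_E·R_E = 22 − 1.79×3.3 − 1.8×0.18 = 15.8 V.
V_CE = 15.8 V > 0.2 V confirms active-region operation.

I_C ≈ 1.8 mA, V_CE ≈ 16 V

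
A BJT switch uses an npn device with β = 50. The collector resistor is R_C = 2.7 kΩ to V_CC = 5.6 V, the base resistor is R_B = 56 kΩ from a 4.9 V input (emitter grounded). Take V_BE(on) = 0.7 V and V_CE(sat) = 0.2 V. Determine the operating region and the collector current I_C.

saturation; I_C ≈ 2 mA

Assume active: I_B = (4.9 − 0.7)/56 = 0.075 mA, giving I_C = β·I_B = 3.75 mA.
But then V_CE = 5.6 − 3.75×2.7 = -4.53 V < V_CE(sat) = 0.2 V — impossible in the active region.
So the transistor is saturated. With V_CE = 0.2 V, I_C = (V_CC − 0.2)/R_C = 5.4/2.7 = 2 mA.
Check: β·I_B = 3.75 mA > I_C = 2 mA, confirming saturation.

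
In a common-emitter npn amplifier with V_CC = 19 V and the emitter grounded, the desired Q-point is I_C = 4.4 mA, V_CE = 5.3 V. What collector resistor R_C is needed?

R_C ≈ 3.1 kΩ

Collector loop: V_CC = I_C·R_C + V_CE.
R_C = (V_CC − V_CE)/I_C = (19 − 5.3)/4.4 = 3.11 kΩ.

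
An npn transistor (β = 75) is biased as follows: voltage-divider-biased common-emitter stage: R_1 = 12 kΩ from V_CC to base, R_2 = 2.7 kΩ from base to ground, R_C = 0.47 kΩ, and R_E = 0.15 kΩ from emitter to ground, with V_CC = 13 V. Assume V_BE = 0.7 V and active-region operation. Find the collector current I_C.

Thevenize the base divider: V_Th = V_CC·R_2/(R_1+R_2) = 13×2.7/14.7 = 2.39 V, R_Th = R_1‖R_2 = 2.2 kΩ.
Base-emitter loop: V_Th = I_B·R_Th + V_BE + (β+1)I_B·R_E, so I_B = (2.39 − 0.7) / (2.2 + 76×0.15) = 0.124 mA.
I_C = β·I_B = 75×0.124 = 9.3 mA, and I_E = (β+1)I_B = 9.43 mA.
V_CE = V_CC − I_C·R_C − I_E·R_E = 13 − 9.3×0.47 − 9.43×0.15 = 7.21 V.
V_CE = 7.21 V > 0.2 V confirms active-region operation.

I_C ≈ 9.3 mA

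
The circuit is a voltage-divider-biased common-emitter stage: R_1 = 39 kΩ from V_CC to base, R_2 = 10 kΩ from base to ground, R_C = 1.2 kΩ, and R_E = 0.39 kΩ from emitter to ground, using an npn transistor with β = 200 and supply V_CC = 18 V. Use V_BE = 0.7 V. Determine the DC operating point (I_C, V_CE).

I_C ≈ 6.9 mA, V_CE ≈ 7 V

Thevenize the base divider: V_Th = V_CC·R_2/(R_1+R_2) = 18×10/49 = 3.67 V, R_Th = R_1‖R_2 = 7.96 kΩ.
Base-emitter loop: V_Th = I_B·R_Th + V_BE + (β+1)I_B·R_E, so I_B = (3.67 − 0.7) / (7.96 + 201×0.39) = 0.0344 mA.
I_C = β·I_B = 200×0.0344 = 6.89 mA, and I_E = (β+1)I_B = 6.92 mA.
V_CE = V_CC − I_C·R_C − I_E·R_E = 18 − 6.89×1.2 − 6.92×0.39 = 7.04 V.
V_CE = 7.04 V > 0.2 V confirms active-region operation.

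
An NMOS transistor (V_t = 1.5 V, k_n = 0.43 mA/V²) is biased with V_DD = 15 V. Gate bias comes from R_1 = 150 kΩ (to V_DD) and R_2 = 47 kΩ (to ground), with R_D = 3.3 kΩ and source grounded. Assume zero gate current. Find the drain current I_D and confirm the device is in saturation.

V_G = V_DD·R_2/(R_1+R_2) = 15×47/197 = 3.58 V. With the source grounded, V_GS = V_G = 3.58 V.
Assume saturation: I_D = (k_n/2)(V_GS − V_t)² = (0.43/2)×(3.58 − 1.5)² = 0.215×2.08² = 0.929 mA.
V_DS = V_DD − I_D·R_D = 15 − 0.929×3.3 = 11.9 V.
Saturation requires V_DS ≥ V_GS − V_t = 2.08 V; 11.9 ≥ 2.08 ✓.

I_D ≈ 0.93 mA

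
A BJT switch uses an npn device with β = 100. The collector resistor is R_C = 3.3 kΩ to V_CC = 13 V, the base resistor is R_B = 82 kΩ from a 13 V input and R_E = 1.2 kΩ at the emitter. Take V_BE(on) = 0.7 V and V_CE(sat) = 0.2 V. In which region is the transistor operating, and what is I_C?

saturation; I_C ≈ 2.8 mA

Assume active: I_B = (13 − 0.7)/(82 + 101×1.2) = 0.0605 mA, I_C = β·I_B = 6.05 mA.
Then V_CE = 13 − 6.05×3.3 − 6.11×1.2 = -14.3 V < 0.2 V — the active assumption fails.
Re-solve with V_CE = 0.2 V. KCL at the emitter: V_E/R_E = (V_BB−0.7−V_E)/R_B + (V_CC−0.2−V_E)/R_C, giving V_E = 3.51 V.
I_C = (V_CC − 0.2 − V_E)/R_C = (12.8 − 3.51)/3.3 = 2.82 mA.
Check: I_B = (12.3 − 3.51)/82 = 0.107 mA, and β·I_B = 10.7 mA > I_C, confirming saturation.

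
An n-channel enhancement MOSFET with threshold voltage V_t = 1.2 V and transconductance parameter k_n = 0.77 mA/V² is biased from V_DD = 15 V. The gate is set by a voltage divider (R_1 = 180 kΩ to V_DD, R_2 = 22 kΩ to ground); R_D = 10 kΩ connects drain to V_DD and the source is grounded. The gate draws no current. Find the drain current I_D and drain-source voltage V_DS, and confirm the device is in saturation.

V_G = V_DD·R_2/(R_1+R_2) = 15×22/202 = 1.63 V. With the source grounded, V_GS = V_G = 1.63 V.
Assume saturation: I_D = (k_n/2)(V_GS − V_t)² = (0.77/2)×(1.63 − 1.2)² = 0.385×0.434² = 0.0724 mA.
V_DS = V_DD − I_D·R_D = 15 − 0.0724×10 = 14.3 V.
Saturation requires V_DS ≥ V_GS − V_t = 0.434 V; 14.3 ≥ 0.434 ✓.

I_D ≈ 0.072 mA, V_DS ≈ 14 V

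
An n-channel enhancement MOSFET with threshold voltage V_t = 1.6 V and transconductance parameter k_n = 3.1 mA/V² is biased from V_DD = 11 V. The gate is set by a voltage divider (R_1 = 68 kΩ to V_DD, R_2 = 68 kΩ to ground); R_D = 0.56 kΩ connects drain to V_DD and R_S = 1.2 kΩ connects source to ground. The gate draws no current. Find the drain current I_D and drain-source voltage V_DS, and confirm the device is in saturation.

V_G = V_DD·R_2/(R_1+R_2) = 11×68/136 = 5.5 V.
Assume saturation: I_D = (k_n/2)(V_GS − V_t)² with V_GS = V_G − I_D·R_S = 5.5 − 1.2·I_D.
Substituting gives 2.23·I_D² − 15.5·I_D + 23.6 = 0, with roots I_D = 2.25 or 4.7 mA.
The root I_D = 4.7 mA gives V_GS = -0.142 V ≤ V_t, so take I_D = 2.25 mA.
Then V_GS = 2.8 V and V_DS = V_DD − I_D(R_D+R_S) = 11 − 2.25×1.76 = 7.05 V.
Saturation requires V_DS ≥ V_GS − V_t = 1.2 V; 7.05 ≥ 1.2 ✓.

I_D ≈ 2.2 mA, V_DS ≈ 7 V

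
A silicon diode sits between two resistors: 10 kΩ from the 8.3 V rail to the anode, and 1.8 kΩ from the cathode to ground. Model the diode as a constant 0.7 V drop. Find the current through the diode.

I ≈ 0.64 mA

The two resistors are in series with the diode, so KVL gives 8.3 = I·10 + 0.7 + I·1.8.
I = (8.3 − 0.7) / (10 + 1.8) kΩ = 7.6 / 11.8 = 0.644 mA.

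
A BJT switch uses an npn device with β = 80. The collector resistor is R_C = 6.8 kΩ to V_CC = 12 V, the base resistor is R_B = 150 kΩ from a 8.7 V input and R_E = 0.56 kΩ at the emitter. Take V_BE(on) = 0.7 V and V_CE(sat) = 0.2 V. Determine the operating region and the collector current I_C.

saturation; I_C ≈ 1.6 mA

Assume active: I_B = (8.7 − 0.7)/(150 + 81×0.56) = 0.041 mA, I_C = β·I_B = 3.28 mA.
Then V_CE = 12 − 3.28×6.8 − 3.32×0.56 = -12.1 V < 0.2 V — the active assumption fails.
Re-solve with V_CE = 0.2 V. KCL at the emitter: V_E/R_E = (V_BB−0.7−V_E)/R_B + (V_CC−0.2−V_E)/R_C, giving V_E = 0.922 V.
I_C = (V_CC − 0.2 − V_E)/R_C = (11.8 − 0.922)/6.8 = 1.6 mA.
Check: I_B = (8 − 0.922)/150 = 0.0472 mA, and β·I_B = 3.77 mA > I_C, confirming saturation.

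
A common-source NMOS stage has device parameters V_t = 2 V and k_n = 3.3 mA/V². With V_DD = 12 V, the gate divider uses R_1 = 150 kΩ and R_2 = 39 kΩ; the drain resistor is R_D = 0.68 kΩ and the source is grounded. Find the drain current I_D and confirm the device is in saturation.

V_G = V_DD·R_2/(R_1+R_2) = 12×39/189 = 2.48 V. With the source grounded, V_GS = V_G = 2.48 V.
Assume saturation: I_D = (k_n/2)(V_GS − V_t)² = (3.3/2)×(2.48 − 2)² = 1.65×0.476² = 0.374 mA.
V_DS = V_DD − I_D·R_D = 12 − 0.374×0.68 = 11.7 V.
Saturation requires V_DS ≥ V_GS − V_t = 0.476 V; 11.7 ≥ 0.476 ✓.

I_D ≈ 0.37 mA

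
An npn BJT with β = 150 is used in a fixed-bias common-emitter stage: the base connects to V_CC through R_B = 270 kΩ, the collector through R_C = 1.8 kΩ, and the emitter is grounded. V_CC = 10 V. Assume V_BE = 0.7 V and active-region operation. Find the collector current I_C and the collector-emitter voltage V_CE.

I_C ≈ 5.2 mA, V_CE ≈ 0.7 V

Base loop: V_CC = I_B·R_B + V_BE, so I_B = (10 − 0.7)/270 kΩ = 0.0344 mA.
In the active region I_C = β·I_B = 150 × 0.0344 = 5.17 mA.
Collector loop: V_CE = V_CC − I_C·R_C = 10 − 5.17×1.8 = 0.7 V.
Since V_CE = 0.7 V > V_CE(sat) ≈ 0.2 V, the transistor is in the active region as assumed.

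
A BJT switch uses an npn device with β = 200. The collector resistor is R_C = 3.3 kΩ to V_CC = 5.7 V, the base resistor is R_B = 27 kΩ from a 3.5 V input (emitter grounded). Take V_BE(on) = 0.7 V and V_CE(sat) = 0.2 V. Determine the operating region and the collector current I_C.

Assume active: I_B = (3.5 − 0.7)/27 = 0.104 mA, giving I_C = β·I_B = 20.7 mA.
But then V_CE = 5.7 − 20.7×3.3 = -62.7 V < V_CE(sat) = 0.2 V — impossible in the active region.
So the transistor is saturated. With V_CE = 0.2 V, I_C = (V_CC − 0.2)/R_C = 5.5/3.3 = 1.67 mA.
Check: β·I_B = 20.7 mA > I_C = 1.67 mA, confirming saturation.

saturation; I_C ≈ 1.7 mA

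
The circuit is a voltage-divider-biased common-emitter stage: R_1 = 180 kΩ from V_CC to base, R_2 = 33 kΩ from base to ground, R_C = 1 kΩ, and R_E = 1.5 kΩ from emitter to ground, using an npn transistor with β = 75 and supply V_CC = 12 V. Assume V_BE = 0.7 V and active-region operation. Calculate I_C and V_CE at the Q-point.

Thevenize the base divider: V_Th = V_CC·R_2/(R_1+R_2) = 12×33/213 = 1.86 V, R_Th = R_1‖R_2 = 27.9 kΩ.
Base-emitter loop: V_Th = I_B·R_Th + V_BE + (β+1)I_B·R_E, so I_B = (1.86 − 0.7) / (27.9 + 76×1.5) = 0.00817 mA.
I_C = β·I_B = 75×0.00817 = 0.613 mA, and I_E = (β+1)I_B = 0.621 mA.
V_CE = V_CC − I_C·R_C − I_E·R_E = 12 − 0.613×1 − 0.621×1.5 = 10.5 V.
V_CE = 10.5 V > 0.2 V confirms active-region operation.

I_C ≈ 0.61 mA, V_CE ≈ 10 V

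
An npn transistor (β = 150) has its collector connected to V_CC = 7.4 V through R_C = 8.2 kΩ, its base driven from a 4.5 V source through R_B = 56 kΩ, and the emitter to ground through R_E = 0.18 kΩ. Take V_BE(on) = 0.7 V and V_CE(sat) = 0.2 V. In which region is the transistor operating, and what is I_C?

Assume active: I_B = (4.5 − 0.7)/(56 + 151×0.18) = 0.0457 mA, I_C = β·I_B = 6.85 mA.
Then V_CE = 7.4 − 6.85×8.2 − 6.9×0.18 = -50 V < 0.2 V — the active assumption fails.
Re-solve with V_CE = 0.2 V. KCL at the emitter: V_E/R_E = (V_BB−0.7−V_E)/R_B + (V_CC−0.2−V_E)/R_C, giving V_E = 0.166 V.
I_C = (V_CC − 0.2 − V_E)/R_C = (7.2 − 0.166)/8.2 = 0.858 mA.
Check: I_B = (3.8 − 0.166)/56 = 0.0649 mA, and β·I_B = 9.73 mA > I_C, confirming saturation.

saturation; I_C ≈ 0.86 mA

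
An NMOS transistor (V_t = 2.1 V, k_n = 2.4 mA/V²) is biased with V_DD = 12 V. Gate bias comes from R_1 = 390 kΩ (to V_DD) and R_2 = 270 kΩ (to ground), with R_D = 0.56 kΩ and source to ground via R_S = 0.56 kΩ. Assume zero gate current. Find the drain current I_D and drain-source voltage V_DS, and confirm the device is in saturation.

V_G = V_DD·R_2/(R_1+R_2) = 12×270/660 = 4.91 V.
Assume saturation: I_D = (k_n/2)(V_GS − V_t)² with V_GS = V_G − I_D·R_S = 4.91 − 0.56·I_D.
Substituting gives 0.376·I_D² − 4.78·I_D + 9.47 = 0, with roots I_D = 2.46 or 10.2 mA.
The root I_D = 10.2 mA gives V_GS = -0.82 V ≤ V_t, so take I_D = 2.46 mA.
Then V_GS = 3.53 V and V_DS = V_DD − I_D(R_D+R_S) = 12 − 2.46×1.12 = 9.25 V.
Saturation requires V_DS ≥ V_GS − V_t = 1.43 V; 9.25 ≥ 1.43 ✓.

I_D ≈ 2.5 mA, V_DS ≈ 9.2 V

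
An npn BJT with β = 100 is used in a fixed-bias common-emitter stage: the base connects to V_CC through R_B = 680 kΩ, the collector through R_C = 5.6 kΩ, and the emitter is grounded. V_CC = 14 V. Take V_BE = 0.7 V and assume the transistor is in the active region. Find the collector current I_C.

Base loop: V_CC = I_B·R_B + V_BE, so I_B = (14 − 0.7)/680 kΩ = 0.0196 mA.
In the active region I_C = β·I_B = 100 × 0.0196 = 1.96 mA.
Collector loop: V_CE = V_CC − I_C·R_C = 14 − 1.96×5.6 = 3.05 V.
Since V_CE = 3.05 V > V_CE(sat) ≈ 0.2 V, the transistor is in the active region as assumed.

I_C ≈ 2 mA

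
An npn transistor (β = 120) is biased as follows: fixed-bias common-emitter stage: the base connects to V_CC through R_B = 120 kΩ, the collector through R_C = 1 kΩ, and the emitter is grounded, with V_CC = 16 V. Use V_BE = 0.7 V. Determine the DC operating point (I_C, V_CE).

Base loop: V_CC = I_B·R_B + V_BE, so I_B = (16 − 0.7)/120 kΩ = 0.128 mA.
In the active region I_C = β·I_B = 120 × 0.128 = 15.3 mA.
Collector loop: V_CE = V_CC − I_C·R_C = 16 − 15.3×1 = 0.7 V.
Since V_CE = 0.7 V > V_CE(sat) ≈ 0.2 V, the transistor is in the active region as assumed.

I_C ≈ 15 mA, V_CE ≈ 0.7 V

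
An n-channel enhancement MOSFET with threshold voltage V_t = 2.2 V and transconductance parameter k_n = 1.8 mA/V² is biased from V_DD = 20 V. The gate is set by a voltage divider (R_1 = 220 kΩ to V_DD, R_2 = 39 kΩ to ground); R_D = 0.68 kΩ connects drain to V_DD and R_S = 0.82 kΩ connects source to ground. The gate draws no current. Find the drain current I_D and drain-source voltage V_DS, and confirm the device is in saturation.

I_D ≈ 0.29 mA, V_DS ≈ 20 V

V_G = V_DD·R_2/(R_1+R_2) = 20×39/259 = 3.01 V.
Assume saturation: I_D = (k_n/2)(V_GS − V_t)² with V_GS = V_G − I_D·R_S = 3.01 − 0.82·I_D.
Substituting gives 0.605·I_D² − 2.2·I_D + 0.593 = 0, with roots I_D = 0.293 or 3.34 mA.
The root I_D = 3.34 mA gives V_GS = 0.274 V ≤ V_t, so take I_D = 0.293 mA.
Then V_GS = 2.77 V and V_DS = V_DD − I_D(R_D+R_S) = 20 − 0.293×1.5 = 19.6 V.
Saturation requires V_DS ≥ V_GS − V_t = 0.571 V; 19.6 ≥ 0.571 ✓.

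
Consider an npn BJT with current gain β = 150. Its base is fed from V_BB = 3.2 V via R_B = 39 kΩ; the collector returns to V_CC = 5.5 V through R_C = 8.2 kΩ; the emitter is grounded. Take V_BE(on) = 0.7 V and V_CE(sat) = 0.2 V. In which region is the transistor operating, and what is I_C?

saturation; I_C ≈ 0.65 mA

Assume active: I_B = (3.2 − 0.7)/39 = 0.0641 mA, giving I_C = β·I_B = 9.62 mA.
But then V_CE = 5.5 − 9.62×8.2 = -73.3 V < V_CE(sat) = 0.2 V — impossible in the active region.
So the transistor is saturated. With V_CE = 0.2 V, I_C = (V_CC − 0.2)/R_C = 5.3/8.2 = 0.646 mA.
Check: β·I_B = 9.62 mA > I_C = 0.646 mA, confirming saturation.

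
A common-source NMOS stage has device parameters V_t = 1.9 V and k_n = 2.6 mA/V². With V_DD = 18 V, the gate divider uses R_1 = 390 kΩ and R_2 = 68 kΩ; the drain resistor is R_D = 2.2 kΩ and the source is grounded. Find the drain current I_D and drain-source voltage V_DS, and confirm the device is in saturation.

I_D ≈ 0.78 mA, V_DS ≈ 16 V

V_G = V_DD·R_2/(R_1+R_2) = 18×68/458 = 2.67 V. With the source grounded, V_GS = V_G = 2.67 V.
Assume saturation: I_D = (k_n/2)(V_GS − V_t)² = (2.6/2)×(2.67 − 1.9)² = 1.3×0.772² = 0.776 mA.
V_DS = V_DD − I_D·R_D = 18 − 0.776×2.2 = 16.3 V.
Saturation requires V_DS ≥ V_GS − V_t = 0.772 V; 16.3 ≥ 0.772 ✓.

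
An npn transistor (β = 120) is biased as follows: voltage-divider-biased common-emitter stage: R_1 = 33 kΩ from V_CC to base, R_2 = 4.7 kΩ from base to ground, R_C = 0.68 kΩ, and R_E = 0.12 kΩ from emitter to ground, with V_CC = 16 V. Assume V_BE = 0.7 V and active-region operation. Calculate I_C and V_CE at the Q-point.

Thevenize the base divider: V_Th = V_CC·R_2/(R_1+R_2) = 16×4.7/37.7 = 1.99 V, R_Th = R_1‖R_2 = 4.11 kΩ.
Base-emitter loop: V_Th = I_B·R_Th + V_BE + (β+1)I_B·R_E, so I_B = (1.99 − 0.7) / (4.11 + 121×0.12) = 0.0695 mA.
I_C = β·I_B = 120×0.0695 = 8.34 mA, and I_E = (β+1)I_B = 8.41 mA.
V_CE = V_CC − I_C·R_C − I_E·R_E = 16 − 8.34×0.68 − 8.41×0.12 = 9.32 V.
V_CE = 9.32 V > 0.2 V confirms active-region operation.

I_C ≈ 8.3 mA, V_CE ≈ 9.3 V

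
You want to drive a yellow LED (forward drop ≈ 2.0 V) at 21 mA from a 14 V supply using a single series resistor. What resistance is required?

The resistor drops V_S − V_D = 14 − 2.0 = 12 V at 21 mA.
R = 12 V / 21 mA = 0.571 kΩ.

R ≈ 0.57 kΩ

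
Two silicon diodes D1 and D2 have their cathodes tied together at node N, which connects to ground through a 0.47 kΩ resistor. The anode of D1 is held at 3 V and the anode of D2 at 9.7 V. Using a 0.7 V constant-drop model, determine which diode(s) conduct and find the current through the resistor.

Assume both conduct. Then node N would need to be at both 3−0.7 = 2.3 V and 9.7−0.7 = 9 V, which is impossible.
Assume only D2 conducts: V_N = 9.7 − 0.7 = 9 V, so I_R = 9/0.47 = 19.1 mA.
Check D1: its anode-to-cathode voltage is 3 − 9 = -6 V < 0.7 V, so it is off. The assumption is consistent.

Only D2 conducts; I_R ≈ 19 mA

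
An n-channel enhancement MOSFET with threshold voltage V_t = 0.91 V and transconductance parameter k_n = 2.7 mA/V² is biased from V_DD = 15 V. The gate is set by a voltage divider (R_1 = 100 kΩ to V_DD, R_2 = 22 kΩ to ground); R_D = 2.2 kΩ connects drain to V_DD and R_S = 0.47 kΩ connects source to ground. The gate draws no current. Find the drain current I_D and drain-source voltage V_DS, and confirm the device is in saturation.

V_G = V_DD·R_2/(R_1+R_2) = 15×22/122 = 2.7 V.
Assume saturation: I_D = (k_n/2)(V_GS − V_t)² with V_GS = V_G − I_D·R_S = 2.7 − 0.47·I_D.
Substituting gives 0.298·I_D² − 3.28·I_D + 4.35 = 0, with roots I_D = 1.54 or 9.45 mA.
The root I_D = 9.45 mA gives V_GS = -1.74 V ≤ V_t, so take I_D = 1.54 mA.
Then V_GS = 1.98 V and V_DS = V_DD − I_D(R_D+R_S) = 15 − 1.54×2.67 = 10.9 V.
Saturation requires V_DS ≥ V_GS − V_t = 1.07 V; 10.9 ≥ 1.07 ✓.

I_D ≈ 1.5 mA, V_DS ≈ 11 V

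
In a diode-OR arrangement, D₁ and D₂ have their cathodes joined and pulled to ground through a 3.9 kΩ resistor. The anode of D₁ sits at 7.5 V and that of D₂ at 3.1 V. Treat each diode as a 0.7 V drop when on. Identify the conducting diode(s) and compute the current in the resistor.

Assume both conduct. Then node N would need to be at both 7.5−0.7 = 6.8 V and 3.1−0.7 = 2.4 V, which is impossible.
Assume only D₁ conducts: V_N = 7.5 − 0.7 = 6.8 V, so I_R = 6.8/3.9 = 1.74 mA.
Check D₂: its anode-to-cathode voltage is 3.1 − 6.8 = -3.7 V < 0.7 V, so it is off. The assumption is consistent.

Only D₁ conducts; I_R ≈ 1.7 mA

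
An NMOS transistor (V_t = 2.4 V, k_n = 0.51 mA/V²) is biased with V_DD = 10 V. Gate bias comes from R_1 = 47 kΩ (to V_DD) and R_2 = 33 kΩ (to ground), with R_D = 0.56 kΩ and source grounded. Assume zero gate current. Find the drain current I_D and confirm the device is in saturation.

I_D ≈ 0.76 mA

V_G = V_DD·R_2/(R_1+R_2) = 10×33/80 = 4.12 V. With the source grounded, V_GS = V_G = 4.12 V.
Assume saturation: I_D = (k_n/2)(V_GS − V_t)² = (0.51/2)×(4.12 − 2.4)² = 0.255×1.73² = 0.759 mA.
V_DS = V_DD − I_D·R_D = 10 − 0.759×0.56 = 9.58 V.
Saturation requires V_DS ≥ V_GS − V_t = 1.73 V; 9.58 ≥ 1.73 ✓.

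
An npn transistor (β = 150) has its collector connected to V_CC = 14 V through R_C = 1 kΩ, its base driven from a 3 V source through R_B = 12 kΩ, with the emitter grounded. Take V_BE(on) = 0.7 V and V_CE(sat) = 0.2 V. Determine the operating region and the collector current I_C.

saturation; I_C ≈ 14 mA

Assume active: I_B = (3 − 0.7)/12 = 0.192 mA, giving I_C = β·I_B = 28.7 mA.
But then V_CE = 14 − 28.7×1 = -14.7 V < V_CE(sat) = 0.2 V — impossible in the active region.
So the transistor is saturated. With V_CE = 0.2 V, I_C = (V_CC − 0.2)/R_C = 13.8/1 = 13.8 mA.
Check: β·I_B = 28.7 mA > I_C = 13.8 mA, confirming saturation.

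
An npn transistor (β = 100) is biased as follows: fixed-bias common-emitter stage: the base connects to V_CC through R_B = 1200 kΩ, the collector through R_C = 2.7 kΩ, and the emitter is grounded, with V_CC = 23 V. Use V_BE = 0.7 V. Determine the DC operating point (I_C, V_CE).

I_C ≈ 1.9 mA, V_CE ≈ 18 V

Base loop: V_CC = I_B·R_B + V_BE, so I_B = (23 − 0.7)/1200 kΩ = 0.0186 mA.
In the active region I_C = β·I_B = 100 × 0.0186 = 1.86 mA.
Collector loop: V_CE = V_CC − I_C·R_C = 23 − 1.86×2.7 = 18 V.
Since V_CE = 18 V > V_CE(sat) ≈ 0.2 V, the transistor is in the active region as assumed.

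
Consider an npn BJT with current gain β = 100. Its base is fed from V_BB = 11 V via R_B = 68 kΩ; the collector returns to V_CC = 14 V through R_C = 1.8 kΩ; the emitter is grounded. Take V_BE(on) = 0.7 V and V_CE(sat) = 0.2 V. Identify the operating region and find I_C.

Assume active: I_B = (11 − 0.7)/68 = 0.151 mA, giving I_C = β·I_B = 15.1 mA.
But then V_CE = 14 − 15.1×1.8 = -13.3 V < V_CE(sat) = 0.2 V — impossible in the active region.
So the transistor is saturated. With V_CE = 0.2 V, I_C = (V_CC − 0.2)/R_C = 13.8/1.8 = 7.67 mA.
Check: β·I_B = 15.1 mA > I_C = 7.67 mA, confirming saturation.

saturation; I_C ≈ 7.7 mA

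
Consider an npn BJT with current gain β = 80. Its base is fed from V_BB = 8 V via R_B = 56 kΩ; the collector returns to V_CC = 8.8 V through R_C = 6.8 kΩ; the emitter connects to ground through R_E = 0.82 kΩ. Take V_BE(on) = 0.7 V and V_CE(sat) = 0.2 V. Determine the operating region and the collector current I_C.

Assume active: I_B = (8 − 0.7)/(56 + 81×0.82) = 0.0596 mA, I_C = β·I_B = 4.77 mA.
Then V_CE = 8.8 − 4.77×6.8 − 4.83×0.82 = -27.6 V < 0.2 V — the active assumption fails.
Re-solve with V_CE = 0.2 V. KCL at the emitter: V_E/R_E = (V_BB−0.7−V_E)/R_B + (V_CC−0.2−V_E)/R_C, giving V_E = 1.01 V.
I_C = (V_CC − 0.2 − V_E)/R_C = (8.6 − 1.01)/6.8 = 1.12 mA.
Check: I_B = (7.3 − 1.01)/56 = 0.112 mA, and β·I_B = 8.99 mA > I_C, confirming saturation.

saturation; I_C ≈ 1.1 mA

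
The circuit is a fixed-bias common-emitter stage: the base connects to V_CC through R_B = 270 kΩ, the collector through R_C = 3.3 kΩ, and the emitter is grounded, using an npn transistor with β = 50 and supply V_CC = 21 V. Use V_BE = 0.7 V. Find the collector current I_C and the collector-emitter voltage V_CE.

Base loop: V_CC = I_B·R_B + V_BE, so I_B = (21 − 0.7)/270 kΩ = 0.0752 mA.
In the active region I_C = β·I_B = 50 × 0.0752 = 3.76 mA.
Collector loop: V_CE = V_CC − I_C·R_C = 21 − 3.76×3.3 = 8.59 V.
Since V_CE = 8.59 V > V_CE(sat) ≈ 0.2 V, the transistor is in the active region as assumed.

I_C ≈ 3.8 mA, V_CE ≈ 8.6 V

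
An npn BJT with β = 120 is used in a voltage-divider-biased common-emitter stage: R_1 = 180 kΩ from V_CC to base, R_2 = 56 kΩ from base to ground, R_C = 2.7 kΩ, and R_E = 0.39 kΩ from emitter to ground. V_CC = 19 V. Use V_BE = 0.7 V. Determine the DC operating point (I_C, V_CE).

I_C ≈ 5.1 mA, V_CE ≈ 3.3 V

Thevenize the base divider: V_Th = V_CC·R_2/(R_1+R_2) = 19×56/236 = 4.51 V, R_Th = R_1‖R_2 = 42.7 kΩ.
Base-emitter loop: V_Th = I_B·R_Th + V_BE + (β+1)I_B·R_E, so I_B = (4.51 − 0.7) / (42.7 + 121×0.39) = 0.0424 mA.
I_C = β·I_B = 120×0.0424 = 5.08 mA, and I_E = (β+1)I_B = 5.13 mA.
V_CE = V_CC − I_C·R_C − I_E·R_E = 19 − 5.08×2.7 − 5.13×0.39 = 3.28 V.
V_CE = 3.28 V > 0.2 V confirms active-region operation.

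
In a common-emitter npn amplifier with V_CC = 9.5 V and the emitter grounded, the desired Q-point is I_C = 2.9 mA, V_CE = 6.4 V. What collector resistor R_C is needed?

R_C ≈ 1.1 kΩ

Collector loop: V_CC = I_C·R_C + V_CE.
R_C = (V_CC − V_CE)/I_C = (9.5 − 6.4)/2.9 = 1.07 kΩ.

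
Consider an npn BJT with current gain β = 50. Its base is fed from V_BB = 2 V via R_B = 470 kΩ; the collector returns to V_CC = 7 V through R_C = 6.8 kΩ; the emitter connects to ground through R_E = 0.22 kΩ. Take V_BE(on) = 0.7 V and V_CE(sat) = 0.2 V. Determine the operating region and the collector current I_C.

Assume active. Base-emitter loop: I_B = (V_BB − V_BE)/(R_B + (β+1)R_E) = (2 − 0.7)/(470 + 51×0.22) = 0.0027 mA.
I_C = β·I_B = 50×0.0027 = 0.135 mA.
V_CE = V_CC − I_C·R_C − I_E·R_E = 7 − 0.135×6.8 − 0.138×0.22 = 6.05 V > V_CE(sat), so the active-region assumption holds.

active; I_C ≈ 0.14 mA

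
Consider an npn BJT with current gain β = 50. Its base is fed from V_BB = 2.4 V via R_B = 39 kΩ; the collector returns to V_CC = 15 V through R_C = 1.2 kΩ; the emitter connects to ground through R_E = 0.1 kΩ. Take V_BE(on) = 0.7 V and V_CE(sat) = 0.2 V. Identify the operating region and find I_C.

Assume active. Base-emitter loop: I_B = (V_BB − V_BE)/(R_B + (β+1)R_E) = (2.4 − 0.7)/(39 + 51×0.1) = 0.0385 mA.
I_C = β·I_B = 50×0.0385 = 1.93 mA.
V_CE = V_CC − I_C·R_C − I_E·R_E = 15 − 1.93×1.2 − 1.97×0.1 = 12.5 V > V_CE(sat), so the active-region assumption holds.

active; I_C ≈ 1.9 mA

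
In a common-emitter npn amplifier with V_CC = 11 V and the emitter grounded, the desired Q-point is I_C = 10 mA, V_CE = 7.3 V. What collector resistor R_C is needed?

R_C ≈ 0.37 kΩ

Collector loop: V_CC = I_C·R_C + V_CE.
R_C = (V_CC − V_CE)/I_C = (11 − 7.3)/10 = 0.37 kΩ.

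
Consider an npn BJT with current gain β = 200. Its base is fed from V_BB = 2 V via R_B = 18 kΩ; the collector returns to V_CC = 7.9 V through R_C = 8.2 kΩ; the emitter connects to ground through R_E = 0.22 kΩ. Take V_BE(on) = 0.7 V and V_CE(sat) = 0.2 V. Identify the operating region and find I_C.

Assume active: I_B = (2 − 0.7)/(18 + 201×0.22) = 0.0209 mA, I_C = β·I_B = 4.18 mA.
Then V_CE = 7.9 − 4.18×8.2 − 4.2×0.22 = -27.3 V < 0.2 V — the active assumption fails.
Re-solve with V_CE = 0.2 V. KCL at the emitter: V_E/R_E = (V_BB−0.7−V_E)/R_B + (V_CC−0.2−V_E)/R_C, giving V_E = 0.214 V.
I_C = (V_CC − 0.2 − V_E)/R_C = (7.7 − 0.214)/8.2 = 0.913 mA.
Check: I_B = (1.3 − 0.214)/18 = 0.0603 mA, and β·I_B = 12.1 mA > I_C, confirming saturation.

saturation; I_C ≈ 0.91 mA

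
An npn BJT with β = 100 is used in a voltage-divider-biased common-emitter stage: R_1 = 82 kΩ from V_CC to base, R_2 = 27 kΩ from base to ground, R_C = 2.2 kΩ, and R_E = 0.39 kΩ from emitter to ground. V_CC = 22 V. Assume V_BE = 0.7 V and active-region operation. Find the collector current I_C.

Thevenize the base divider: V_Th = V_CC·R_2/(R_1+R_2) = 22×27/109 = 5.45 V, R_Th = R_1‖R_2 = 20.3 kΩ.
Base-emitter loop: V_Th = I_B·R_Th + V_BE + (β+1)I_B·R_E, so I_B = (5.45 − 0.7) / (20.3 + 101×0.39) = 0.0796 mA.
I_C = β·I_B = 100×0.0796 = 7.96 mA, and I_E = (β+1)I_B = 8.03 mA.
V_CE = V_CC − I_C·R_C − I_E·R_E = 22 − 7.96×2.2 − 8.03×0.39 = 1.36 V.
V_CE = 1.36 V > 0.2 V confirms active-region operation.

I_C ≈ 8 mA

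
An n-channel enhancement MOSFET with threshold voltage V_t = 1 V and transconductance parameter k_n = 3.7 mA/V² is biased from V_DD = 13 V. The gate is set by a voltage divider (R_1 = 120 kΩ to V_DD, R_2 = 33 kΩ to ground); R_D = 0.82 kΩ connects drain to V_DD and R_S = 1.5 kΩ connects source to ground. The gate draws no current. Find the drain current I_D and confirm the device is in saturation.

I_D ≈ 0.77 mA

V_G = V_DD·R_2/(R_1+R_2) = 13×33/153 = 2.8 V.
Assume saturation: I_D = (k_n/2)(V_GS − V_t)² with V_GS = V_G − I_D·R_S = 2.8 − 1.5·I_D.
Substituting gives 4.16·I_D² − 11·I_D + 6.02 = 0, with roots I_D = 0.772 or 1.87 mA.
The root I_D = 1.87 mA gives V_GS = -0.00633 V ≤ V_t, so take I_D = 0.772 mA.
Then V_GS = 1.65 V and V_DS = V_DD − I_D(R_D+R_S) = 13 − 0.772×2.32 = 11.2 V.
Saturation requires V_DS ≥ V_GS − V_t = 0.646 V; 11.2 ≥ 0.646 ✓.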